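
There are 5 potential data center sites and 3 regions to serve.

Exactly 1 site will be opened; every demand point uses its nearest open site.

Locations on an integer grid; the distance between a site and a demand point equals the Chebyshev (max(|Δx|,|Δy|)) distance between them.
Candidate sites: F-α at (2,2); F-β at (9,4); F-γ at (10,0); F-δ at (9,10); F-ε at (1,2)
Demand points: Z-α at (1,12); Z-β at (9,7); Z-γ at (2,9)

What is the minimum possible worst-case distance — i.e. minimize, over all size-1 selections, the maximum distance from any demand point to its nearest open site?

8

Open {F-β}.
  Farthest demand point is Z-α at distance 8 (to F-β); all others are ≤ 8.
With {F-δ} the worst case is 8.
With {F-α} the worst case is 10.
No size-1 selection achieves below 8.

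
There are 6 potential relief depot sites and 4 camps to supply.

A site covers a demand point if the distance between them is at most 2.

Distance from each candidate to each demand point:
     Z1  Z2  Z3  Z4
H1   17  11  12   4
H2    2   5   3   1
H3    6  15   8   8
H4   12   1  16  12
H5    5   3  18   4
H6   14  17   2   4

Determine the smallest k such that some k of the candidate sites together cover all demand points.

Coverage sets (demand points within 2 of each site):
  H1: {}
  H2: {Z1, Z4}
  H3: {}
  H4: {Z2}
  H5: {}
  H6: {Z3}
No 2 sites suffice: every size-2 union leaves at least one demand point uncovered.
But {H2, H4, H6} covers everything, so the minimum is 3.

3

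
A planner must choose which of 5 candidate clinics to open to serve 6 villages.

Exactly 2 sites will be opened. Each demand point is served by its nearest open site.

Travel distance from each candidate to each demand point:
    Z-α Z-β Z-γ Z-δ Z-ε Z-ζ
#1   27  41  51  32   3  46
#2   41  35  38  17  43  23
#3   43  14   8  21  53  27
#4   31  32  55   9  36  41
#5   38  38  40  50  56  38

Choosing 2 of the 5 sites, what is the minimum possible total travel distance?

100

Open {#1, #3}.
  Z-α→#1 27, Z-β→#3 14, Z-γ→#3 8, Z-δ→#3 21, Z-ε→#1 3, Z-ζ→#3 27  ⇒ total 100.
Compare {#3, #4}: total 125.
Compare {#1, #2}: total 143.
No size-2 selection does better; minimum is 100.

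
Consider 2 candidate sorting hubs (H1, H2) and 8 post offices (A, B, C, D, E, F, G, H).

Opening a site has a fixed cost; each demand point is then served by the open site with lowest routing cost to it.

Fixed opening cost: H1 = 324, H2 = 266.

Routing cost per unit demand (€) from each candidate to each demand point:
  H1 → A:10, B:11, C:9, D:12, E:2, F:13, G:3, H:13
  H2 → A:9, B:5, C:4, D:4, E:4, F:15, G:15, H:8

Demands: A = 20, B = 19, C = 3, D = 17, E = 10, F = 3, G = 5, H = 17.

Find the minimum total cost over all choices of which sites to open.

917

Open {H2}: assign each demand point to its cheapest open site.
  A→H2 20×9=180, B→H2 19×5=95, C→H2 3×4=12, D→H2 17×4=68, E→H2 10×4=40, F→H2 3×15=45, G→H2 5×15=75, H→H2 17×8=136
  routing cost 651, fixed 266 → total 917.
Compare {H1, H2}: routing cost 565 + fixed 590 = 1155.
Compare {H1}: routing cost 935 + fixed 324 = 1259.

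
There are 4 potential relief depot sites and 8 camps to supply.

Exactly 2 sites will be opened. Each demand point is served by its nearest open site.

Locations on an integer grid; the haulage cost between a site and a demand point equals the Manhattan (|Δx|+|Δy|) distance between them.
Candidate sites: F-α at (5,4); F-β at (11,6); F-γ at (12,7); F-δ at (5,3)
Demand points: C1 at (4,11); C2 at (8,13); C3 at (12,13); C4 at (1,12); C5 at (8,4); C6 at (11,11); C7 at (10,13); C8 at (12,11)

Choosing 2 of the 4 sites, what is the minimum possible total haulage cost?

56

Open {F-α, F-γ}.
  C1→F-α 8, C2→F-γ 10, C3→F-γ 6, C4→F-α 12, C5→F-α 3, C6→F-γ 5, C7→F-γ 8, C8→F-γ 4  ⇒ total 56.
Compare {F-γ, F-δ}: total 59.
Compare {F-α, F-β}: total 60.
No size-2 selection does better; minimum is 56.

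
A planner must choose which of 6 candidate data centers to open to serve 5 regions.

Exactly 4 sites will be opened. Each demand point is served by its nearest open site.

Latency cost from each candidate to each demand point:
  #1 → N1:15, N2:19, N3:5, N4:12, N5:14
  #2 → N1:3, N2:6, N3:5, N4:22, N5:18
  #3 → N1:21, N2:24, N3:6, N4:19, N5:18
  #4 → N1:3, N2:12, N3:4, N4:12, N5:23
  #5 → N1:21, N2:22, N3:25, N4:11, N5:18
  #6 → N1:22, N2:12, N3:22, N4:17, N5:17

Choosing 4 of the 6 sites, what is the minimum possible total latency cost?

Open {#1, #2, #4, #5}.
  N1→#2 3, N2→#2 6, N3→#4 4, N4→#5 11, N5→#1 14  ⇒ total 38.
Compare {#1, #2, #3, #4}: total 39.
Compare {#1, #2, #3, #5}: total 39.
No size-4 selection does better; minimum is 38.

38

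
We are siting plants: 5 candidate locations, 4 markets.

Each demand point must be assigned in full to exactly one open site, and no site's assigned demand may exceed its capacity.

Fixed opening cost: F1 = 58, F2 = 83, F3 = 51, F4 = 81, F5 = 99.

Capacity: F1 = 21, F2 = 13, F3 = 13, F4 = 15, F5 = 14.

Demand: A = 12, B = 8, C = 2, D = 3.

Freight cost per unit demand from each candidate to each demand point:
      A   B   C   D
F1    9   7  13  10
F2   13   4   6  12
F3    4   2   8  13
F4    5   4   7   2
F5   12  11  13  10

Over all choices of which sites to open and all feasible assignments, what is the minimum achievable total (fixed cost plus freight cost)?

230

Open {F3, F4}; cheapest assignment that respects the capacities:
  F3 (cap 13, load 10): B, C — cost 8×2 + 2×8 = 32
  F4 (cap 15, load 15): A, D — cost 12×5 + 3×2 = 66
  Shipping 98, fixed 132 → total 230.
  Any other capacity-feasible assignment to {F3, F4} ships for at least 98.
Compare {F2, F3}: its best feasible assignment gives total 262.
Compare {F1, F3}: its best feasible assignment gives total 269.
Every other set of open sites that can feasibly serve all demand totals ≥ 262 even under its best assignment. Minimum: 230.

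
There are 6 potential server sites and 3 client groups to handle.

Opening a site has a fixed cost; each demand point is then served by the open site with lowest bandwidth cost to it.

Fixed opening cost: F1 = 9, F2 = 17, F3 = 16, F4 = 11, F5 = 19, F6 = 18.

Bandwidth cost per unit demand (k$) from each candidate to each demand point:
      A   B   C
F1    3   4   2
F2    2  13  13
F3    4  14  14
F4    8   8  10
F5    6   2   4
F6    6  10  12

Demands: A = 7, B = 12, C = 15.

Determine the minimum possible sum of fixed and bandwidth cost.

103

Open {F1, F5}: assign each demand point to its cheapest open site.
  A→F1 7×3=21, B→F5 12×2=24, C→F1 15×2=30
  bandwidth cost 75, fixed 28 → total 103.
Compare {F1}: bandwidth cost 99 + fixed 9 = 108.
Compare {F1, F2, F5}: bandwidth cost 68 + fixed 45 = 113.
Compare {F1, F4, F5}: bandwidth cost 75 + fixed 39 = 114.
All other subsets cost ≥ 108. Minimum total cost: 103.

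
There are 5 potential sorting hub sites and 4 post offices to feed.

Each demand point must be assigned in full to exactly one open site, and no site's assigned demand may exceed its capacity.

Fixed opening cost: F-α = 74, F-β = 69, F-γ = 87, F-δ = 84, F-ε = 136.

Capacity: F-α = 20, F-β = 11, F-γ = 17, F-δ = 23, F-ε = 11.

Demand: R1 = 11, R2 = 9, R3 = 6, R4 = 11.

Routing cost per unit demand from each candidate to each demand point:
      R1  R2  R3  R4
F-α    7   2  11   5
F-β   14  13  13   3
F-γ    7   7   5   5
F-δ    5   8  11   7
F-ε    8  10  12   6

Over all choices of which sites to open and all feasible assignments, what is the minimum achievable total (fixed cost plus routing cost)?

341

Open {F-α, F-γ}; cheapest assignment that respects the capacities:
  F-α (cap 20, load 20): R1, R2 — cost 11×7 + 9×2 = 95
  F-γ (cap 17, load 17): R3, R4 — cost 6×5 + 11×5 = 85
  Shipping 180, fixed 161 → total 341.
  Any other capacity-feasible assignment to {F-α, F-γ} ships for at least 180.
Compare {F-α, F-δ}: its best feasible assignment gives total 352.
Compare {F-γ, F-δ}: its best feasible assignment gives total 383.
Every other set of open sites that can feasibly serve all demand totals ≥ 352 even under its best assignment. Minimum: 341.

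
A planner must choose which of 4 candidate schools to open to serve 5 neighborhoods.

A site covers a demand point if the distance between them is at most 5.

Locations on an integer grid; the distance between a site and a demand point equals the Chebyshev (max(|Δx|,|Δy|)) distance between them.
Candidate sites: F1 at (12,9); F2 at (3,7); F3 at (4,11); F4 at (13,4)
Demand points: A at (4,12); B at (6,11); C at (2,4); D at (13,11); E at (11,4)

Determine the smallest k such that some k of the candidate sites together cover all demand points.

Coverage sets (demand points within 5 of each site):
  F1: {D, E}
  F2: {A, B, C}
  F3: {A, B}
  F4: {E}
No single site covers all 5 demand points.
But {F1, F2} covers everything, so the minimum is 2.

2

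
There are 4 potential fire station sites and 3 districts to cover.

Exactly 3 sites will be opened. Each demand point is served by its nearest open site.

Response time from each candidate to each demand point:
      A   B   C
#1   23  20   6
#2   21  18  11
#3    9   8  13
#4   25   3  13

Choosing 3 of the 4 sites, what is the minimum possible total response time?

18

Open {#1, #3, #4}.
  A→#3 9, B→#4 3, C→#1 6  ⇒ total 18.
Compare {#1, #2, #3}: total 23.
Compare {#2, #3, #4}: total 23.
No size-3 selection does better; minimum is 18.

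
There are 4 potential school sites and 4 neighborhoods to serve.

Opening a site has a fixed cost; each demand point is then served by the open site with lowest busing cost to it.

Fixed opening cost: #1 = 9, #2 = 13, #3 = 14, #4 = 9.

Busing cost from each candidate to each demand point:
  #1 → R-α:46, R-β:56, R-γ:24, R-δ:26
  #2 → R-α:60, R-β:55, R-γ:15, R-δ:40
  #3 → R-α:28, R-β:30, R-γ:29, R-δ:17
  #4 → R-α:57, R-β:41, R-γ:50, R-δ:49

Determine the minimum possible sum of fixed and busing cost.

117

Open {#2, #3}: assign each demand point to its cheapest open site.
  R-α→#3 28, R-β→#3 30, R-γ→#2 15, R-δ→#3 17
  busing cost 90, fixed 27 → total 117.
Compare {#3}: busing cost 104 + fixed 14 = 118.
Compare {#1, #3}: busing cost 99 + fixed 23 = 122.
Compare {#1, #2, #3}: busing cost 90 + fixed 36 = 126.
All other subsets cost ≥ 118. Minimum total cost: 117.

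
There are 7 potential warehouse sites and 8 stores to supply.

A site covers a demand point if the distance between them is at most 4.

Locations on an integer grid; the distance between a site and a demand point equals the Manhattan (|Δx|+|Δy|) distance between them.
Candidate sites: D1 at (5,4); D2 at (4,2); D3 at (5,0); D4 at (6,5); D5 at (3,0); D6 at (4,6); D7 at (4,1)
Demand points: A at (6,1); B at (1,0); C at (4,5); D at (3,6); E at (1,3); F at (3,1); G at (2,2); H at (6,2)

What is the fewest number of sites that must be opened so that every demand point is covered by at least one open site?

Coverage sets (demand points within 4 of each site):
  D1: {A, C, D, H}
  D2: {A, C, E, F, G, H}
  D3: {A, B, F, H}
  D4: {A, C, D, H}
  D5: {A, B, F, G}
  D6: {C, D}
  D7: {A, B, C, F, G, H}
No 2 sites suffice: every size-2 union leaves at least one demand point uncovered.
But {D1, D2, D3} covers everything, so the minimum is 3.

3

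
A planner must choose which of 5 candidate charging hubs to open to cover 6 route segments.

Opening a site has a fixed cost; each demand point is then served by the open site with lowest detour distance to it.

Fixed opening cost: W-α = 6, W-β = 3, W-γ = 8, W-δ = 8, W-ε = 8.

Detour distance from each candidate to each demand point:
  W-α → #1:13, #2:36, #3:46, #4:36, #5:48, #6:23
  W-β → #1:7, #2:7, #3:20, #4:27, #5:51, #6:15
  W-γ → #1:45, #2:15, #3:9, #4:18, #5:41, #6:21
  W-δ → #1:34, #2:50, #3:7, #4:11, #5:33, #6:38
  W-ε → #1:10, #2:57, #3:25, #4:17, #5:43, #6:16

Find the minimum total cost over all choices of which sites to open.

91

Open {W-β, W-δ}: assign each demand point to its cheapest open site.
  #1→W-β 7, #2→W-β 7, #3→W-δ 7, #4→W-δ 11, #5→W-δ 33, #6→W-β 15
  detour distance 80, fixed 11 → total 91.
Compare {W-α, W-β, W-δ}: detour distance 80 + fixed 17 = 97.
Compare {W-β, W-γ, W-δ}: detour distance 80 + fixed 19 = 99.
Compare {W-β, W-δ, W-ε}: detour distance 80 + fixed 19 = 99.
All other subsets cost ≥ 97. Minimum total cost: 91.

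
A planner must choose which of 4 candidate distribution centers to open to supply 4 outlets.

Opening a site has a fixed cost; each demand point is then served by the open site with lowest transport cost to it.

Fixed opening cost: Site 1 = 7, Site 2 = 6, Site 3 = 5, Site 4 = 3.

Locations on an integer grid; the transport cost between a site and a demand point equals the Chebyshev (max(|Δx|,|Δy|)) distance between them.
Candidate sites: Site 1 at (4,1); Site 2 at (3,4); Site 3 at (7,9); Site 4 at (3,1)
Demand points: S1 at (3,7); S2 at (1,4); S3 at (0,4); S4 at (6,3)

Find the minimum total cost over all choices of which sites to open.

Open {Site 2}: assign each demand point to its cheapest open site.
  S1→Site 2 3, S2→Site 2 2, S3→Site 2 3, S4→Site 2 3
  transport cost 11, fixed 6 → total 17.
Compare {Site 4}: transport cost 15 + fixed 3 = 18.
Compare {Site 2, Site 4}: transport cost 11 + fixed 9 = 20.
Compare {Site 3, Site 4}: transport cost 13 + fixed 8 = 21.
All other subsets cost ≥ 18. Minimum total cost: 17.

17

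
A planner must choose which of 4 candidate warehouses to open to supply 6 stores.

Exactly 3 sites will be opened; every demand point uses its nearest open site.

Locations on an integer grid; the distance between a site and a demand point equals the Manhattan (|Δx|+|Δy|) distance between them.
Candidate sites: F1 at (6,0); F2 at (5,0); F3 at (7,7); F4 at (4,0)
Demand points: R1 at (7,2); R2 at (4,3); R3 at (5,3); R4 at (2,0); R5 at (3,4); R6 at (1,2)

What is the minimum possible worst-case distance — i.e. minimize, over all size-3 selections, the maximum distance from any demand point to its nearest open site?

Open {F1, F2, F4}.
  Farthest demand point is R5 at distance 5 (to F4); all others are ≤ 5.
With {F1, F3, F4} the worst case is 5.
With {F2, F3, F4} the worst case is 5.
No size-3 selection achieves below 5.

5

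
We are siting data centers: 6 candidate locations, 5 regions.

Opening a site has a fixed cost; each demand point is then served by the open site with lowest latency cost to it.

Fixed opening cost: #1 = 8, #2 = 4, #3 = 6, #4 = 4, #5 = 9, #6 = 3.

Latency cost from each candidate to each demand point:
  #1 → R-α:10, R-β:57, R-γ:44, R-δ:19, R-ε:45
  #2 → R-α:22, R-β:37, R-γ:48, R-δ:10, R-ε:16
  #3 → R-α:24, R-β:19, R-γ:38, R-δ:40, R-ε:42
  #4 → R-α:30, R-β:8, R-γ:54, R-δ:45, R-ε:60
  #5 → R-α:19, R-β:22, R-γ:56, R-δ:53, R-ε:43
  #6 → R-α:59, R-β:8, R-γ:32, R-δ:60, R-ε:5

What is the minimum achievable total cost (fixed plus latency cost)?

Open {#1, #2, #6}: assign each demand point to its cheapest open site.
  R-α→#1 10, R-β→#6 8, R-γ→#6 32, R-δ→#2 10, R-ε→#6 5
  latency cost 65, fixed 15 → total 80.
Compare {#2, #6}: latency cost 77 + fixed 7 = 84.
Compare {#1, #2, #4, #6}: latency cost 65 + fixed 19 = 84.
Compare {#1, #6}: latency cost 74 + fixed 11 = 85.
All other subsets cost ≥ 84. Minimum total cost: 80.

80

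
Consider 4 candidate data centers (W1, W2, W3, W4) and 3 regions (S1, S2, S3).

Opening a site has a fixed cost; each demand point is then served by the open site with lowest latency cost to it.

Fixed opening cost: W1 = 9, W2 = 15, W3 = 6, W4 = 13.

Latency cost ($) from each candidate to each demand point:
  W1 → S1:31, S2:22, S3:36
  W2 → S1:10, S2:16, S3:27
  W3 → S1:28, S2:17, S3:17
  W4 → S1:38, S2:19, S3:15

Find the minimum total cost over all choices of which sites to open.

Open {W2, W3}: assign each demand point to its cheapest open site.
  S1→W2 10, S2→W2 16, S3→W3 17
  latency cost 43, fixed 21 → total 64.
Compare {W2}: latency cost 53 + fixed 15 = 68.
Compare {W3}: latency cost 62 + fixed 6 = 68.
Compare {W2, W4}: latency cost 41 + fixed 28 = 69.
All other subsets cost ≥ 68. Minimum total cost: 64.

64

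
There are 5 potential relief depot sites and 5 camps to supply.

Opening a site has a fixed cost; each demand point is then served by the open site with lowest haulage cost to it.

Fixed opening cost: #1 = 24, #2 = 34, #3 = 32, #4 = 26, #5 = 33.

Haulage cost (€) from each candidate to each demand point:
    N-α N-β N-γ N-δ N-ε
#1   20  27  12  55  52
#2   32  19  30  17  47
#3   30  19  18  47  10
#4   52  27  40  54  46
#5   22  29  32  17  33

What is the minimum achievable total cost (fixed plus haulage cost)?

Open {#3, #5}: assign each demand point to its cheapest open site.
  N-α→#5 22, N-β→#3 19, N-γ→#3 18, N-δ→#5 17, N-ε→#3 10
  haulage cost 86, fixed 65 → total 151.
Compare {#3}: haulage cost 124 + fixed 32 = 156.
Compare {#2, #3}: haulage cost 94 + fixed 66 = 160.
Compare {#1, #3}: haulage cost 108 + fixed 56 = 164.
All other subsets cost ≥ 156. Minimum total cost: 151.

151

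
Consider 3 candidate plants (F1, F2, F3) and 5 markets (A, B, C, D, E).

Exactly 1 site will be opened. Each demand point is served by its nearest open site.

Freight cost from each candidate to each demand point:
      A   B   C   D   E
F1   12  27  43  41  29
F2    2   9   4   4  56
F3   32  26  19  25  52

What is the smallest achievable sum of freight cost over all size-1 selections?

Open {F2}.
  A→F2 2, B→F2 9, C→F2 4, D→F2 4, E→F2 56  ⇒ total 75.
Compare {F1}: total 152.
Compare {F3}: total 154.

75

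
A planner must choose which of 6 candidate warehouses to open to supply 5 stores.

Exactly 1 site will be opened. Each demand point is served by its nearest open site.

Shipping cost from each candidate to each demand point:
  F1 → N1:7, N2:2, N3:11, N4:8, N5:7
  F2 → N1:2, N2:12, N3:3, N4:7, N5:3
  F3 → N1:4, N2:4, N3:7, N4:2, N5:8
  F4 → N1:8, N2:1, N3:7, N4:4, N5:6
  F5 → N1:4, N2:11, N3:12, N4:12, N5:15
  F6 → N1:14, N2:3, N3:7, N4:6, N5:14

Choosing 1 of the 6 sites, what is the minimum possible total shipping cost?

Open {F3}.
  N1→F3 4, N2→F3 4, N3→F3 7, N4→F3 2, N5→F3 8  ⇒ total 25.
Compare {F4}: total 26.
Compare {F2}: total 27.
No size-1 selection does better; minimum is 25.

25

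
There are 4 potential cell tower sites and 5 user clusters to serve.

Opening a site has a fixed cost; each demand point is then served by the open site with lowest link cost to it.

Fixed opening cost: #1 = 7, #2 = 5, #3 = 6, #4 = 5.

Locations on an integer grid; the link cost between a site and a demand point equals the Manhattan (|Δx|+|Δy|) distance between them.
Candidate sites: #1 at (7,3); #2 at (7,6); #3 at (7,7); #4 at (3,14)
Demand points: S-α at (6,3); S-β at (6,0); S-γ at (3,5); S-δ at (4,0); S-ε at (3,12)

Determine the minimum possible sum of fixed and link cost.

Open {#1, #4}: assign each demand point to its cheapest open site.
  S-α→#1 1, S-β→#1 4, S-γ→#1 6, S-δ→#1 6, S-ε→#4 2
  link cost 19, fixed 12 → total 31.
Compare {#1, #2, #4}: link cost 18 + fixed 17 = 35.
Compare {#1}: link cost 30 + fixed 7 = 37.
Compare {#2, #4}: link cost 27 + fixed 10 = 37.
All other subsets cost ≥ 35. Minimum total cost: 31.

31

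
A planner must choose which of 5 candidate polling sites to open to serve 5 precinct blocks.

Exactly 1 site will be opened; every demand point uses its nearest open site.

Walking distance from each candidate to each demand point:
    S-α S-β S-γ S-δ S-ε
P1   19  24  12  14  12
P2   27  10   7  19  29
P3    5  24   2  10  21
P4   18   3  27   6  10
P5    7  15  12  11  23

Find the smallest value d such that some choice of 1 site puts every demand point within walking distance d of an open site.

23

Open {P5}.
  Farthest demand point is S-ε at walking distance 23 (to P5); all others are ≤ 23.
With {P1} the worst case is 24.
With {P3} the worst case is 24.
No size-1 selection achieves below 23.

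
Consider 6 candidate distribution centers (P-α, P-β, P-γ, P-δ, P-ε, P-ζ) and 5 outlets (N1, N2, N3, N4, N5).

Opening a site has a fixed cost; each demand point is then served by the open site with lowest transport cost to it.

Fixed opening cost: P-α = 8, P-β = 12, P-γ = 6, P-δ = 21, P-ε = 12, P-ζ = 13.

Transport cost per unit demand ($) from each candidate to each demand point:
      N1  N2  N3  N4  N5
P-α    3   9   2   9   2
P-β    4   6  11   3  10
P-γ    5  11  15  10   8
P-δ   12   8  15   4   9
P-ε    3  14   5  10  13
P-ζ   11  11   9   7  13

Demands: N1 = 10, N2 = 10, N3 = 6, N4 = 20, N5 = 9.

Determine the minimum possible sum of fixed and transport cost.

200

Open {P-α, P-β}: assign each demand point to its cheapest open site.
  N1→P-α 10×3=30, N2→P-β 10×6=60, N3→P-α 6×2=12, N4→P-β 20×3=60, N5→P-α 9×2=18
  transport cost 180, fixed 20 → total 200.
Compare {P-α, P-β, P-γ}: transport cost 180 + fixed 26 = 206.
Compare {P-α, P-β, P-ε}: transport cost 180 + fixed 32 = 212.
Compare {P-α, P-β, P-ζ}: transport cost 180 + fixed 33 = 213.
All other subsets cost ≥ 206. Minimum total cost: 200.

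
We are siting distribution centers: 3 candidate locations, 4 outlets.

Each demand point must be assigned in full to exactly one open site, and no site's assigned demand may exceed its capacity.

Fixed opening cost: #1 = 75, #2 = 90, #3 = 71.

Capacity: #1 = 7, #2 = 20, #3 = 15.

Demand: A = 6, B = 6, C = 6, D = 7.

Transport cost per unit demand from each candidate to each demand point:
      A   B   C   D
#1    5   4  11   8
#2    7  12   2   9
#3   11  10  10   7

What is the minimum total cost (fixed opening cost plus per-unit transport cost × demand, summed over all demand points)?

306

Open {#1, #2}; cheapest assignment that respects the capacities:
  #1 (cap 7, load 6): B — cost 6×4 = 24
  #2 (cap 20, load 19): A, C, D — cost 6×7 + 6×2 + 7×9 = 117
  Shipping 141, fixed 165 → total 306.
  Any other capacity-feasible assignment to {#1, #2} ships for at least 141.
Compare {#2, #3}: its best feasible assignment gives total 324.
Compare {#1, #2, #3}: its best feasible assignment gives total 363.
Every other set of open sites that can feasibly serve all demand totals ≥ 324 even under its best assignment. Minimum: 306.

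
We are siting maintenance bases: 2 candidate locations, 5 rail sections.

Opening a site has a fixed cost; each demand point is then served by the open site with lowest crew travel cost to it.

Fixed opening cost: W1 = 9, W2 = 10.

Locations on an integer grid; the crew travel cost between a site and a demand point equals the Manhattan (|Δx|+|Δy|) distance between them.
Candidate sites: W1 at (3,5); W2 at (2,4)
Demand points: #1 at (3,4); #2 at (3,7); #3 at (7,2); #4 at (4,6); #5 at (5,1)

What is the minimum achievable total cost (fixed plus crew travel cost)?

27

Open {W1}: assign each demand point to its cheapest open site.
  #1→W1 1, #2→W1 2, #3→W1 7, #4→W1 2, #5→W1 6
  crew travel cost 18, fixed 9 → total 27.
Compare {W2}: crew travel cost 22 + fixed 10 = 32.
Compare {W1, W2}: crew travel cost 18 + fixed 19 = 37.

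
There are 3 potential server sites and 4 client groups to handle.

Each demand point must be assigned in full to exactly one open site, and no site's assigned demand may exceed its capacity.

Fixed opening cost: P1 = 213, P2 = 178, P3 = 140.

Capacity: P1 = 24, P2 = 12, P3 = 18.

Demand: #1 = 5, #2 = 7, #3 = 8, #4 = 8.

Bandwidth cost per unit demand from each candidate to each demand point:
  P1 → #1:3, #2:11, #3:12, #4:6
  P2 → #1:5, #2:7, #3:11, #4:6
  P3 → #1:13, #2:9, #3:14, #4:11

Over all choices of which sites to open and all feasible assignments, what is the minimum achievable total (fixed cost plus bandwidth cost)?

Open {P1, P3}; cheapest assignment that respects the capacities:
  P1 (cap 24, load 21): #1, #3, #4 — cost 5×3 + 8×12 + 8×6 = 159
  P3 (cap 18, load 7): #2 — cost 7×9 = 63
  Shipping 222, fixed 353 → total 575.
  Any other capacity-feasible assignment to {P1, P3} ships for at least 222.
Compare {P2, P3}: its best feasible assignment gives total 592.
Compare {P1, P2}: its best feasible assignment gives total 599.
Every other set of open sites that can feasibly serve all demand totals ≥ 592 even under its best assignment. Minimum: 575.

575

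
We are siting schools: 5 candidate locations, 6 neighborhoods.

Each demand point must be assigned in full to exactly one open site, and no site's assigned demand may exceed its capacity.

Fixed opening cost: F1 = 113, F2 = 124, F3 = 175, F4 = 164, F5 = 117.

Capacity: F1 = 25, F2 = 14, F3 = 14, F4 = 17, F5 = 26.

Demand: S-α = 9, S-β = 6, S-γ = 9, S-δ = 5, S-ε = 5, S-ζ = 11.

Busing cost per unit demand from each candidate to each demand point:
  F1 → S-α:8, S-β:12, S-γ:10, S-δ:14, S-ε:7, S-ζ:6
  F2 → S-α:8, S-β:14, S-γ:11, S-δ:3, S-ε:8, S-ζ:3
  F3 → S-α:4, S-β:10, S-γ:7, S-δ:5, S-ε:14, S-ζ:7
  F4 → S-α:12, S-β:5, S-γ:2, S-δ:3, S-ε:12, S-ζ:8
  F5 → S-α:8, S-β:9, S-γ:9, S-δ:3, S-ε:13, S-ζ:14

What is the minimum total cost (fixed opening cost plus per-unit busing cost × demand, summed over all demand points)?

553

Open {F1, F5}; cheapest assignment that respects the capacities:
  F1 (cap 25, load 25): S-α, S-ε, S-ζ — cost 9×8 + 5×7 + 11×6 = 173
  F5 (cap 26, load 20): S-β, S-γ, S-δ — cost 6×9 + 9×9 + 5×3 = 150
  Shipping 323, fixed 230 → total 553.
  Any other capacity-feasible assignment to {F1, F5} ships for at least 323.
Compare {F1, F4, F5}: its best feasible assignment gives total 630.
Compare {F1, F2, F4}: its best feasible assignment gives total 637.
Every other set of open sites that can feasibly serve all demand totals ≥ 630 even under its best assignment. Minimum: 553.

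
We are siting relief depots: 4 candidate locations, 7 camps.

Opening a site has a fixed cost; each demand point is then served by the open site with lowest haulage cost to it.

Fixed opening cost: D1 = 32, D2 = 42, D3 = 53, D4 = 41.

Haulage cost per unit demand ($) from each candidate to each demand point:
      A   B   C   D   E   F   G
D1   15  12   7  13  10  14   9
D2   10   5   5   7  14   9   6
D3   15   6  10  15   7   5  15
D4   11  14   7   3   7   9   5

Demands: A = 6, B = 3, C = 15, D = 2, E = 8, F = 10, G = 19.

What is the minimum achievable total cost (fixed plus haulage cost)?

479

Open {D2, D3}: assign each demand point to its cheapest open site.
  A→D2 6×10=60, B→D2 3×5=15, C→D2 15×5=75, D→D2 2×7=14, E→D3 8×7=56, F→D3 10×5=50, G→D2 19×6=114
  haulage cost 384, fixed 95 → total 479.
Compare {D2, D4}: haulage cost 397 + fixed 83 = 480.
Compare {D3, D4}: haulage cost 396 + fixed 94 = 490.
Compare {D2, D3, D4}: haulage cost 357 + fixed 136 = 493.
All other subsets cost ≥ 480. Minimum total cost: 479.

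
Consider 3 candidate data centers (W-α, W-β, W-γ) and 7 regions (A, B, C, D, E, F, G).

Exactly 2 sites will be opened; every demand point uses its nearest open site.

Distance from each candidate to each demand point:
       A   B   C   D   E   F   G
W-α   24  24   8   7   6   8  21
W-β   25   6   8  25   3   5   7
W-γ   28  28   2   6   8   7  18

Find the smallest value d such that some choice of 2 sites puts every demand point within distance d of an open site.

24

Open {W-α, W-β}.
  Farthest demand point is A at distance 24 (to W-α); all others are ≤ 24.
With {W-α, W-γ} the worst case is 24.
With {W-β, W-γ} the worst case is 25.
No size-2 selection achieves below 24.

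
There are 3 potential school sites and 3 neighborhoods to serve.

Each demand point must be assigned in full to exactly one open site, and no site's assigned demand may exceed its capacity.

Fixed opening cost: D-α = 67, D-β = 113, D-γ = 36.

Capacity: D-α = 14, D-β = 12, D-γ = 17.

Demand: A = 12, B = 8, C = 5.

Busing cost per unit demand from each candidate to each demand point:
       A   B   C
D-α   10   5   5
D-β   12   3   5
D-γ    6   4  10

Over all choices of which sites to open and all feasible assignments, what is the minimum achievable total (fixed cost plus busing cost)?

240

Open {D-α, D-γ}; cheapest assignment that respects the capacities:
  D-α (cap 14, load 13): B, C — cost 8×5 + 5×5 = 65
  D-γ (cap 17, load 12): A — cost 12×6 = 72
  Shipping 137, fixed 103 → total 240.
  Any other capacity-feasible assignment to {D-α, D-γ} ships for at least 137.
Compare {D-β, D-γ}: its best feasible assignment gives total 295.
Compare {D-α, D-β, D-γ}: its best feasible assignment gives total 337.
Every other set of open sites that can feasibly serve all demand totals ≥ 295 even under its best assignment. Minimum: 240.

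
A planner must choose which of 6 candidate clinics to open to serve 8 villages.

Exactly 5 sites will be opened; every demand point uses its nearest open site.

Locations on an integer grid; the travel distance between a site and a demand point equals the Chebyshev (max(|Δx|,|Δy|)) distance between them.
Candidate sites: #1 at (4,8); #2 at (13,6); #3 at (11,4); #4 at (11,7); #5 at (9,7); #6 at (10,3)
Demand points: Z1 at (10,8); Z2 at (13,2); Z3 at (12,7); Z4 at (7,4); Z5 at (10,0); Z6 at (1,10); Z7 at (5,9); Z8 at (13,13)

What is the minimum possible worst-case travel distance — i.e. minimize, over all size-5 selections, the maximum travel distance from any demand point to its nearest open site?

Open {#1, #2, #3, #4, #5}.
  Farthest demand point is Z8 at travel distance 6 (to #4); all others are ≤ 6.
With {#1, #2, #3, #4, #6} the worst case is 6.
With {#1, #2, #3, #5, #6} the worst case is 6.
No size-5 selection achieves below 6.

6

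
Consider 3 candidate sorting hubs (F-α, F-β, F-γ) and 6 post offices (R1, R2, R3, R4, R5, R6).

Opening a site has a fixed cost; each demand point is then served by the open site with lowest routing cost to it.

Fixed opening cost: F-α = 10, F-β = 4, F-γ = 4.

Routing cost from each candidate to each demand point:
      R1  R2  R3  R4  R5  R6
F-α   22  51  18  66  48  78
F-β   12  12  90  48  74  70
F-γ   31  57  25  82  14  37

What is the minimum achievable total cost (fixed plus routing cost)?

Open {F-β, F-γ}: assign each demand point to its cheapest open site.
  R1→F-β 12, R2→F-β 12, R3→F-γ 25, R4→F-β 48, R5→F-γ 14, R6→F-γ 37
  routing cost 148, fixed 8 → total 156.
Compare {F-α, F-β, F-γ}: routing cost 141 + fixed 18 = 159.
Compare {F-α, F-β}: routing cost 208 + fixed 14 = 222.
Compare {F-α, F-γ}: routing cost 208 + fixed 14 = 222.
All other subsets cost ≥ 159. Minimum total cost: 156.

156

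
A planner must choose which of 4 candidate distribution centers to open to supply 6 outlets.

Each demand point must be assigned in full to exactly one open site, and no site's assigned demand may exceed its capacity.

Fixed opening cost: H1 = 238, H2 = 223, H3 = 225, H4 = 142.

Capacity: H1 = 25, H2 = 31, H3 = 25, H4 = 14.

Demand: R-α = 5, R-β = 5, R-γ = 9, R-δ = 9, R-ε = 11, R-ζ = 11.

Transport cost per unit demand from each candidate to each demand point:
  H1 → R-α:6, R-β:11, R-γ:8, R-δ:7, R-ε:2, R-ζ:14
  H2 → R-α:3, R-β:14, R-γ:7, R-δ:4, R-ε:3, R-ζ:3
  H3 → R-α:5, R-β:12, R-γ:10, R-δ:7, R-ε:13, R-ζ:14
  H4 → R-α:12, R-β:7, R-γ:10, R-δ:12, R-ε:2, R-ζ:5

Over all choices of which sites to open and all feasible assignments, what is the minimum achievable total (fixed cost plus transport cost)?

694

Open {H1, H2}; cheapest assignment that respects the capacities:
  H1 (cap 25, load 25): R-β, R-γ, R-ε — cost 5×11 + 9×8 + 11×2 = 149
  H2 (cap 31, load 25): R-α, R-δ, R-ζ — cost 5×3 + 9×4 + 11×3 = 84
  Shipping 233, fixed 461 → total 694.
  Any other capacity-feasible assignment to {H1, H2} ships for at least 233.
Compare {H2, H3}: its best feasible assignment gives total 725.
Compare {H1, H2, H4}: its best feasible assignment gives total 816.
Every other set of open sites that can feasibly serve all demand totals ≥ 725 even under its best assignment. Minimum: 694.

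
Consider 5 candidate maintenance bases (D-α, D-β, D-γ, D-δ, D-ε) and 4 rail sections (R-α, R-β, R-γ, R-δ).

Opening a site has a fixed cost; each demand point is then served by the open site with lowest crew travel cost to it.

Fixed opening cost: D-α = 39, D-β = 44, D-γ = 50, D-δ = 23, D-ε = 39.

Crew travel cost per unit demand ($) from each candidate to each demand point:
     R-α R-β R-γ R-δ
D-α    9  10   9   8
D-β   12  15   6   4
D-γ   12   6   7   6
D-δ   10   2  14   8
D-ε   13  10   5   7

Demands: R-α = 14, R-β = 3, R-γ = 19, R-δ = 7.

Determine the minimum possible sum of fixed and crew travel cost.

352

Open {D-δ, D-ε}: assign each demand point to its cheapest open site.
  R-α→D-δ 14×10=140, R-β→D-δ 3×2=6, R-γ→D-ε 19×5=95, R-δ→D-ε 7×7=49
  crew travel cost 290, fixed 62 → total 352.
Compare {D-β, D-δ}: crew travel cost 288 + fixed 67 = 355.
Compare {D-β, D-δ, D-ε}: crew travel cost 269 + fixed 106 = 375.
Compare {D-α, D-δ, D-ε}: crew travel cost 276 + fixed 101 = 377.
All other subsets cost ≥ 355. Minimum total cost: 352.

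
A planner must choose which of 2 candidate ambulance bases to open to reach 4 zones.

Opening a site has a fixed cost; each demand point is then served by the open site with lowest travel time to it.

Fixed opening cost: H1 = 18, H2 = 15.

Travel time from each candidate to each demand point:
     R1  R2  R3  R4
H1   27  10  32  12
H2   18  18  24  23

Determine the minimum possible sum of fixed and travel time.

Open {H1, H2}: assign each demand point to its cheapest open site.
  R1→H2 18, R2→H1 10, R3→H2 24, R4→H1 12
  travel time 64, fixed 33 → total 97.
Compare {H2}: travel time 83 + fixed 15 = 98.
Compare {H1}: travel time 81 + fixed 18 = 99.

97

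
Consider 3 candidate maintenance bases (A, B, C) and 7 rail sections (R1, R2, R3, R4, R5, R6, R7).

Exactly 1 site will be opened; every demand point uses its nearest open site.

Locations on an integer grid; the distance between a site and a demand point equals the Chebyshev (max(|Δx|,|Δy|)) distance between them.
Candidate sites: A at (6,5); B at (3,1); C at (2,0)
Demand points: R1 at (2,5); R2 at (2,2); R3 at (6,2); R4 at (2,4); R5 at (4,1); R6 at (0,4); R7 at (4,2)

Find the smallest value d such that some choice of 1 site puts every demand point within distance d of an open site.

4

Open {B}.
  Farthest demand point is R1 at distance 4 (to B); all others are ≤ 4.
With {C} the worst case is 5.
With {A} the worst case is 6.
No size-1 selection achieves below 4.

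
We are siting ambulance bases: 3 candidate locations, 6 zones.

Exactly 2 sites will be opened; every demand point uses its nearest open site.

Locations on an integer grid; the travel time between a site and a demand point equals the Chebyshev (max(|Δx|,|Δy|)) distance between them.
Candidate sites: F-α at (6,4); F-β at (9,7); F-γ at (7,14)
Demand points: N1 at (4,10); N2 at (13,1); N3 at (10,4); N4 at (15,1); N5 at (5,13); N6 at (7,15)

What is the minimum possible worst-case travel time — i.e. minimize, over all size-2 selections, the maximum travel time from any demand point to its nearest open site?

Open {F-β, F-γ}.
  Farthest demand point is N2 at travel time 6 (to F-β); all others are ≤ 6.
With {F-α, F-β} the worst case is 8.
With {F-α, F-γ} the worst case is 9.
No size-2 selection achieves below 6.

6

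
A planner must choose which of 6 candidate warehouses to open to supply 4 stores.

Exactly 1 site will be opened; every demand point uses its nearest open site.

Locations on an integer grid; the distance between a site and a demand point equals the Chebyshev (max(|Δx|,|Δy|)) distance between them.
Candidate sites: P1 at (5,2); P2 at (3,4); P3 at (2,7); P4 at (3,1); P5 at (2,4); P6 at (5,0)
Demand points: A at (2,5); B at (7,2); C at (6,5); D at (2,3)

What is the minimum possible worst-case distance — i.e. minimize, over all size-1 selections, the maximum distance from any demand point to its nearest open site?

Open {P1}.
  Farthest demand point is A at distance 3 (to P1); all others are ≤ 3.
With {P2} the worst case is 4.
With {P4} the worst case is 4.
No size-1 selection achieves below 3.

3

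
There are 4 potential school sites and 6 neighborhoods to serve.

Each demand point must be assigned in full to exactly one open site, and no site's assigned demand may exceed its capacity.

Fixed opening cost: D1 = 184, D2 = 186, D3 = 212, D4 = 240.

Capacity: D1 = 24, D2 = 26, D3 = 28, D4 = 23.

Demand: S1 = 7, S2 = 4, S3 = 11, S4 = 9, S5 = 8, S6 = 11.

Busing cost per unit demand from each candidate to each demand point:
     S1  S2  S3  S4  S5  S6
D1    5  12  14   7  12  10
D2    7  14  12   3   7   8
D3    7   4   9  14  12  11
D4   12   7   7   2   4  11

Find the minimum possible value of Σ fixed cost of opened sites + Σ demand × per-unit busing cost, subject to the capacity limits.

766

Open {D2, D3}; cheapest assignment that respects the capacities:
  D2 (cap 26, load 24): S1, S4, S5 — cost 7×7 + 9×3 + 8×7 = 132
  D3 (cap 28, load 26): S2, S3, S6 — cost 4×4 + 11×9 + 11×11 = 236
  Shipping 368, fixed 398 → total 766.
  Any other capacity-feasible assignment to {D2, D3} ships for at least 368.
Compare {D1, D3}: its best feasible assignment gives total 826.
Compare {D1, D2}: its best feasible assignment gives total 828.
Every other set of open sites that can feasibly serve all demand totals ≥ 826 even under its best assignment. Minimum: 766.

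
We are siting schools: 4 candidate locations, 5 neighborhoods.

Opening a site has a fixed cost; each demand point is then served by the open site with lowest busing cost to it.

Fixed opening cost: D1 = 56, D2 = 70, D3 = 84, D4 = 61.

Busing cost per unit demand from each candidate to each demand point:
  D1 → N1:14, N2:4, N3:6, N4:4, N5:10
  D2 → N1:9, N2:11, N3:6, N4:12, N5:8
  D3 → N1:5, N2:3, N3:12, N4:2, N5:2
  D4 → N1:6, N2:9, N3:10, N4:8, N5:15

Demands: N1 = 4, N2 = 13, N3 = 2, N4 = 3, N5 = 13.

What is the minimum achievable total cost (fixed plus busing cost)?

199

Open {D3}: assign each demand point to its cheapest open site.
  N1→D3 4×5=20, N2→D3 13×3=39, N3→D3 2×12=24, N4→D3 3×2=6, N5→D3 13×2=26
  busing cost 115, fixed 84 → total 199.
Compare {D1, D3}: busing cost 103 + fixed 140 = 243.
Compare {D3, D4}: busing cost 111 + fixed 145 = 256.
Compare {D2, D3}: busing cost 103 + fixed 154 = 257.
All other subsets cost ≥ 243. Minimum total cost: 199.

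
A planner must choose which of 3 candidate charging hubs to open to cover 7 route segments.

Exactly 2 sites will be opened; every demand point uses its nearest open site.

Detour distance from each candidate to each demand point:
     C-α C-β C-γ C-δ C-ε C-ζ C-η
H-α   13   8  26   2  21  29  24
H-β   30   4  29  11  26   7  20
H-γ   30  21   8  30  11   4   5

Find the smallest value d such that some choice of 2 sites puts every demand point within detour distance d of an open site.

Open {H-α, H-γ}.
  Farthest demand point is C-α at detour distance 13 (to H-α); all others are ≤ 13.
With {H-α, H-β} the worst case is 26.
With {H-β, H-γ} the worst case is 30.
No size-2 selection achieves below 13.

13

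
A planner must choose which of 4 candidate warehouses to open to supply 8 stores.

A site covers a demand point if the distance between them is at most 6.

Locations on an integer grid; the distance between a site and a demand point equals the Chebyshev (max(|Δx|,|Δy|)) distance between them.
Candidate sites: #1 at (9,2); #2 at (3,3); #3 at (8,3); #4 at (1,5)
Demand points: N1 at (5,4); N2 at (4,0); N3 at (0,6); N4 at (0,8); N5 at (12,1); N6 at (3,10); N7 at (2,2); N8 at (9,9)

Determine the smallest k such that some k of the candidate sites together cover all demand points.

2

Coverage sets (demand points within 6 of each site):
  #1: {N1, N2, N5}
  #2: {N1, N2, N3, N4, N7, N8}
  #3: {N1, N2, N5, N7, N8}
  #4: {N1, N2, N3, N4, N6, N7}
No single site covers all 8 demand points.
But {#3, #4} covers everything, so the minimum is 2.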